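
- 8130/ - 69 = 117 + 19/23 = 117.83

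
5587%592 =259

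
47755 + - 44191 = 3564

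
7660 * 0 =0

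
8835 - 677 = 8158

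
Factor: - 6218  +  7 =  - 6211^1 = - 6211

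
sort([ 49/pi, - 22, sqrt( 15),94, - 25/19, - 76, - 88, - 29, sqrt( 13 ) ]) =[ - 88, - 76,  -  29, - 22, - 25/19,sqrt( 13), sqrt(15), 49/pi, 94]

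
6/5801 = 6/5801=0.00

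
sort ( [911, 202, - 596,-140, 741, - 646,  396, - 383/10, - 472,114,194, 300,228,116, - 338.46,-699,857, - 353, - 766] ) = [ - 766, -699, - 646,-596, - 472 ,  -  353, - 338.46,-140, - 383/10,114, 116,194,202,228,300, 396, 741, 857,911] 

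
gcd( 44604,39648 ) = 4956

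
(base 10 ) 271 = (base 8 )417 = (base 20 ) DB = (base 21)cj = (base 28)9j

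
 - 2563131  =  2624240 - 5187371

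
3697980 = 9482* 390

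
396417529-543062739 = -146645210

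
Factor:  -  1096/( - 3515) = 2^3*5^( - 1)*19^(-1 )*37^( - 1 )*137^1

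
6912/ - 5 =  - 6912/5 =- 1382.40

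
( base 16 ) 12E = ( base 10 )302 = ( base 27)B5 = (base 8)456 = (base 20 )f2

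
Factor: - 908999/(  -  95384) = 2^ ( - 3)*7^2*13^1*1427^1*11923^( -1)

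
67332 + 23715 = 91047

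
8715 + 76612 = 85327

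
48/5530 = 24/2765=0.01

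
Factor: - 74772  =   - 2^2*3^2*31^1*67^1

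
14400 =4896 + 9504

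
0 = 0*48392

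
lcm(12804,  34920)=384120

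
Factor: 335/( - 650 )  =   - 67/130= - 2^( - 1)*5^( - 1)*13^( - 1 )*67^1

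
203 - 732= - 529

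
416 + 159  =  575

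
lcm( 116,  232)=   232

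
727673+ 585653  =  1313326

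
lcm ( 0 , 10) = 0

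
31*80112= 2483472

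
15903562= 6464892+9438670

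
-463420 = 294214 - 757634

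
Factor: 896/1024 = 2^(- 3 )*7^1 = 7/8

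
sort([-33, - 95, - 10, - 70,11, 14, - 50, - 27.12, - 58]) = [-95, - 70 , - 58, - 50, - 33, - 27.12, - 10, 11,14 ] 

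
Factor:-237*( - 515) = 3^1*5^1*79^1*103^1 =122055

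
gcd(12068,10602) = 2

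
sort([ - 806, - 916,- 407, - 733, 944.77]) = [ - 916,-806, - 733,- 407, 944.77]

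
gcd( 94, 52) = 2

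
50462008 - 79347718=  - 28885710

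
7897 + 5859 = 13756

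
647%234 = 179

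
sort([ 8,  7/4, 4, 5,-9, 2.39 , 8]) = [-9, 7/4,2.39, 4, 5, 8, 8]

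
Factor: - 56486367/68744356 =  - 2^( - 2) * 3^2*7^2*19^(-1)*23^1 * 5569^1 * 904531^( - 1) 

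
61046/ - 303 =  - 202 + 160/303 = -  201.47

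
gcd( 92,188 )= 4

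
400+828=1228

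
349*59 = 20591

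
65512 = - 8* ( - 8189)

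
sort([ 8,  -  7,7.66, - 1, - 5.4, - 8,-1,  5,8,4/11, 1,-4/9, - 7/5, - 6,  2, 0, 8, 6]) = [-8, - 7, - 6, - 5.4,-7/5 , - 1,- 1, - 4/9,0, 4/11,  1, 2, 5, 6,  7.66, 8,8, 8]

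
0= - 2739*0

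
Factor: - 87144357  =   - 3^1*59^1*113^1*4357^1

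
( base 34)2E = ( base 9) 101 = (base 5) 312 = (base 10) 82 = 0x52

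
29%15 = 14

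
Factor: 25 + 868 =19^1 * 47^1=893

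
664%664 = 0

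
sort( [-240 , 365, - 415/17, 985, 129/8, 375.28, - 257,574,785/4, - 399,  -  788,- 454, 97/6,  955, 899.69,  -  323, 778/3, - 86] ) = [ - 788,  -  454, -399, - 323, - 257  ,- 240, - 86 ,  -  415/17,129/8, 97/6, 785/4,778/3, 365, 375.28, 574,899.69, 955,985 ]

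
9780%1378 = 134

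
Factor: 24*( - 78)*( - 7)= 13104 = 2^4*3^2* 7^1*13^1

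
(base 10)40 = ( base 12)34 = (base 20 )20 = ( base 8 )50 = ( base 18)24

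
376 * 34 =12784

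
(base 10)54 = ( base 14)3c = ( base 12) 46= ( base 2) 110110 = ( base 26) 22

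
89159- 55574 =33585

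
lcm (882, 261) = 25578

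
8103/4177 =8103/4177 =1.94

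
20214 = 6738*3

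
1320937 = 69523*19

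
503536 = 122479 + 381057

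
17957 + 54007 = 71964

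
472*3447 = 1626984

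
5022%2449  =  124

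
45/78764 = 45/78764=0.00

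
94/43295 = 94/43295 =0.00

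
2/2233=2/2233 =0.00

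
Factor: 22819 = 19^1*1201^1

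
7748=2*3874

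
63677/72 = 63677/72 = 884.40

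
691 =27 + 664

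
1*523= 523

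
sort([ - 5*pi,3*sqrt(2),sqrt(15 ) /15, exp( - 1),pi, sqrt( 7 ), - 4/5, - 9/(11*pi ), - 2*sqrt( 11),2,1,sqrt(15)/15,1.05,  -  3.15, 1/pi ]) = [-5*pi, - 2*sqrt(11), - 3.15, - 4/5, - 9/( 11*  pi),sqrt(15) /15 , sqrt( 15)/15 , 1/pi,exp( - 1 ) , 1, 1.05,2, sqrt( 7 ),pi, 3*sqrt(2 ) ] 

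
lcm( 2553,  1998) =45954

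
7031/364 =19 +115/364 = 19.32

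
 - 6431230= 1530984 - 7962214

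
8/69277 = 8/69277 = 0.00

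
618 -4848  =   - 4230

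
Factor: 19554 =2^1*3^1*3259^1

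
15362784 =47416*324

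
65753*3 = 197259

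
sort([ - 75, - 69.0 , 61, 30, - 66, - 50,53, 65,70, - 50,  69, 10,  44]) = [ - 75, - 69.0, - 66, -50,  -  50, 10, 30,44 , 53, 61,65, 69, 70]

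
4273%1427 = 1419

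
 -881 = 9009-9890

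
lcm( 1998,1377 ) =101898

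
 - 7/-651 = 1/93 = 0.01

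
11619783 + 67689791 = 79309574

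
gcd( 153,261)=9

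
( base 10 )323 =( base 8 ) 503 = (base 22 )EF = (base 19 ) H0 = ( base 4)11003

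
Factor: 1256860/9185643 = 2^2* 3^( - 5 )*5^1*11^1*29^1*103^(-1 )*197^1*367^( - 1)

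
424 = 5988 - 5564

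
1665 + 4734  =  6399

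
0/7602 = 0 = 0.00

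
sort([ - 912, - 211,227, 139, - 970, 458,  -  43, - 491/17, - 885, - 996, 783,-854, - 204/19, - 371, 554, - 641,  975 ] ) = [-996,-970, - 912, - 885, - 854, - 641, - 371, - 211, - 43, - 491/17, - 204/19, 139, 227,458, 554, 783, 975]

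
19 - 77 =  - 58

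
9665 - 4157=5508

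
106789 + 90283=197072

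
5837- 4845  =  992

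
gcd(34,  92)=2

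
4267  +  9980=14247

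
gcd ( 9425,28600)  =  325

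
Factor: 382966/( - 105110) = -419/115 = - 5^( - 1)*23^( - 1)*419^1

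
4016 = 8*502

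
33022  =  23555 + 9467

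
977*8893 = 8688461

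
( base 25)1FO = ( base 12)714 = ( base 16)400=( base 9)1357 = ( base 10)1024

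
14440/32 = 1805/4 =451.25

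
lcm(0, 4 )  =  0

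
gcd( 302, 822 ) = 2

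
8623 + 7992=16615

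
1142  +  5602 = 6744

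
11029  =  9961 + 1068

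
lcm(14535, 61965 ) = 1177335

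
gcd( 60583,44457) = 1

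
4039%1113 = 700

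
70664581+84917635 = 155582216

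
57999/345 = 19333/115 = 168.11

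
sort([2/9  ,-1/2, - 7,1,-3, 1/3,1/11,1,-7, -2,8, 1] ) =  [ - 7,-7,-3,-2,  -  1/2,  1/11,2/9, 1/3, 1 , 1, 1,8]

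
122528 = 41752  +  80776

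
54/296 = 27/148 = 0.18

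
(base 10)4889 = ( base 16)1319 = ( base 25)7KE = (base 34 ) 47r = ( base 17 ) gfa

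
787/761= 787/761 = 1.03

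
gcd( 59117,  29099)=1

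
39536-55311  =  - 15775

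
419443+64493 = 483936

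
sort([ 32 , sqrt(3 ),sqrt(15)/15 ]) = [sqrt( 15)/15, sqrt( 3), 32] 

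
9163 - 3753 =5410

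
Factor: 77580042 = 2^1*3^1*31^1*417097^1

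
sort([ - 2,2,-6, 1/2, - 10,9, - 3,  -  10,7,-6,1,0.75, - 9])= [ - 10, - 10,-9,  -  6,  -  6,-3, - 2, 1/2,0.75, 1, 2 , 7 , 9] 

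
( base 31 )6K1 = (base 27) 8KF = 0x18f3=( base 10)6387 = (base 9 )8676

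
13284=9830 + 3454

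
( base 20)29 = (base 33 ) 1g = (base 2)110001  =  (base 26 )1n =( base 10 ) 49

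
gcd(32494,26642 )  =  154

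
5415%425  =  315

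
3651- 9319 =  - 5668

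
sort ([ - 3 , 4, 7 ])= [-3,4, 7 ]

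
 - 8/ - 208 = 1/26 = 0.04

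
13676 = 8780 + 4896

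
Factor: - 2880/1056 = -30/11 = -2^1*3^1*5^1*11^(-1 )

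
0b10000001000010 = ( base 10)8258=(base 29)9NM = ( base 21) IF5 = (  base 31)8ic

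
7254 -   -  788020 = 795274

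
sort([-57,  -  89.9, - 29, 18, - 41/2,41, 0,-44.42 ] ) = [  -  89.9 ,- 57, - 44.42, - 29, - 41/2,0, 18, 41 ]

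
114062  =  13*8774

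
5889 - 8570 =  - 2681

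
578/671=578/671=0.86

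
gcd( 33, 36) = 3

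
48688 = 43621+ 5067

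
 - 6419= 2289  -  8708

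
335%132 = 71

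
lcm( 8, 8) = 8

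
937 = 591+346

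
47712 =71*672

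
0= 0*90299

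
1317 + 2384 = 3701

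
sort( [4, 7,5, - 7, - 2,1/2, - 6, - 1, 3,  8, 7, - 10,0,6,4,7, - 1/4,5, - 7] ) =[- 10, - 7 , - 7, -6,-2 , - 1, - 1/4,  0,1/2,  3,4,4,5, 5,6, 7,7, 7,8 ]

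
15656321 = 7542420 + 8113901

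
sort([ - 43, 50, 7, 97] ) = [ - 43, 7,50, 97]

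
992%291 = 119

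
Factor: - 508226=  - 2^1*59^2 *73^1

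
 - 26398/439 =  - 26398/439 = - 60.13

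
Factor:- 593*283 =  -167819 = -283^1*593^1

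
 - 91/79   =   - 91/79  =  - 1.15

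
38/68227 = 38/68227 =0.00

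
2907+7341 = 10248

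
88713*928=82325664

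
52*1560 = 81120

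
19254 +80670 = 99924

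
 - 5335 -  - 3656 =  - 1679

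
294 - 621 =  - 327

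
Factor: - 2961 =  - 3^2*7^1*47^1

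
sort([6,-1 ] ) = [ -1, 6 ]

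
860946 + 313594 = 1174540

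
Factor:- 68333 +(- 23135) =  - 2^2 * 13^1*1759^1 = - 91468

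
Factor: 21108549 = 3^1 * 7^1*11^1 * 23^1*29^1*137^1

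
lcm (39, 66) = 858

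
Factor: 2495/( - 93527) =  - 5^1*7^ (-1)*31^( - 1)*431^(- 1) * 499^1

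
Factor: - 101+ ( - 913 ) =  - 1014  =  -2^1 *3^1 * 13^2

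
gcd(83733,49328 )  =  1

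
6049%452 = 173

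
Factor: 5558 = 2^1 * 7^1*397^1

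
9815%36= 23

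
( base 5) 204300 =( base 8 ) 15251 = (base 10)6825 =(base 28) 8jl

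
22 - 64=  -  42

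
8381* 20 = 167620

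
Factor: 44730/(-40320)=- 2^( - 6 )*71^1 = - 71/64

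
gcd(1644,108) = 12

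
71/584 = 71/584 = 0.12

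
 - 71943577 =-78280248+6336671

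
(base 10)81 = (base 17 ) 4D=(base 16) 51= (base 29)2n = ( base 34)2D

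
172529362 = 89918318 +82611044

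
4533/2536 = 4533/2536 = 1.79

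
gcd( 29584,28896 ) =688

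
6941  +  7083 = 14024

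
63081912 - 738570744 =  - 675488832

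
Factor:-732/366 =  - 2^1 = - 2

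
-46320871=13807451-60128322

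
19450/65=299 + 3/13 = 299.23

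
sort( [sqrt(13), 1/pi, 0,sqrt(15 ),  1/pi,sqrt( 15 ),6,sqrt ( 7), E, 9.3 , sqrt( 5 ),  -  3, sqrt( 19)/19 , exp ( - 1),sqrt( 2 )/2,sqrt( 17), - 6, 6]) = [ - 6,-3,  0, sqrt(19) /19, 1/pi, 1/pi,exp ( - 1), sqrt(2)/2, sqrt(5), sqrt(7 ), E, sqrt(13), sqrt( 15 ), sqrt(15), sqrt(17) , 6, 6, 9.3]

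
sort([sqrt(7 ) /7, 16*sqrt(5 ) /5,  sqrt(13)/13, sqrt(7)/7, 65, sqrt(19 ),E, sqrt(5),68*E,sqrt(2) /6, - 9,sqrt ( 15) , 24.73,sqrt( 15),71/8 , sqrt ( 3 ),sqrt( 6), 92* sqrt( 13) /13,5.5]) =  [ - 9,sqrt ( 2)/6, sqrt(13)/13,sqrt(7) /7,sqrt(7 ) /7, sqrt (3),sqrt (5 ),sqrt(6),E,sqrt ( 15),sqrt( 15),sqrt ( 19 ),5.5, 16 * sqrt(5)/5,71/8, 24.73,  92 * sqrt(13)/13,65,68*E] 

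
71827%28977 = 13873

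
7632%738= 252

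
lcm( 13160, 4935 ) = 39480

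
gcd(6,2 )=2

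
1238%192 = 86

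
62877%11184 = 6957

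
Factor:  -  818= - 2^1*409^1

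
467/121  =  3+104/121=3.86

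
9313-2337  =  6976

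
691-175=516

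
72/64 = 1 + 1/8=1.12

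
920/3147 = 920/3147 = 0.29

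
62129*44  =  2733676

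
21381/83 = 21381/83  =  257.60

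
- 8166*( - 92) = 751272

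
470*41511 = 19510170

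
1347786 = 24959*54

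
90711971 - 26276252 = 64435719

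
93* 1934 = 179862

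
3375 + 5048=8423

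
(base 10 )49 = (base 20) 29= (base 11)45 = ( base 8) 61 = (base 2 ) 110001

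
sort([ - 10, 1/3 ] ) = [ -10,1/3] 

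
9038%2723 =869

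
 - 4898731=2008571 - 6907302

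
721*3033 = 2186793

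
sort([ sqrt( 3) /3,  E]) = [ sqrt( 3)/3,E ]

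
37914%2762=2008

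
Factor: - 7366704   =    -  2^4*3^1*167^1*919^1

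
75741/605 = 75741/605 = 125.19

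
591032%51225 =27557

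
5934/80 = 2967/40 = 74.17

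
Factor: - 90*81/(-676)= 3645/338 = 2^( - 1 )*3^6 * 5^1*13^( - 2) 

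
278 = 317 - 39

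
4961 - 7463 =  - 2502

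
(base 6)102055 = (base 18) 177H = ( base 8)20063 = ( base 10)8243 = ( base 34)74f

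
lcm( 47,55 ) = 2585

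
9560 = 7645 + 1915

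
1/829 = 1/829 = 0.00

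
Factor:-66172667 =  - 11^1*6015697^1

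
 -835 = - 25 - 810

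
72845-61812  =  11033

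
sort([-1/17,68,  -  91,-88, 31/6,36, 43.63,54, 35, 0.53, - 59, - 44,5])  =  [  -  91, - 88, - 59, - 44,  -  1/17,0.53,5, 31/6,35,  36,43.63,  54,68]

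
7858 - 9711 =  - 1853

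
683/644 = 1+ 39/644 = 1.06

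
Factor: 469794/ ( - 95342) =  - 951/193  =  - 3^1*193^( - 1 )*  317^1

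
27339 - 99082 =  - 71743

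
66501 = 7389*9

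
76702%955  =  302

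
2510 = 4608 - 2098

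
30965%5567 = 3130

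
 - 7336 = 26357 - 33693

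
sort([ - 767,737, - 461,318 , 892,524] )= [ - 767 , - 461, 318, 524,  737,892 ] 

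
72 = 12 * 6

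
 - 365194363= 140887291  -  506081654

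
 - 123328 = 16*(  -  7708 )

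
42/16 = 21/8 = 2.62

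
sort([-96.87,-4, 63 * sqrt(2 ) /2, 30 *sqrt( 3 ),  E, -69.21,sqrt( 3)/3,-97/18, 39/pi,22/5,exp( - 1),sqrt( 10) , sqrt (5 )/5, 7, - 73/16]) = [ -96.87, - 69.21,-97/18, - 73/16, - 4, exp(  -  1),sqrt( 5 )/5,sqrt( 3)/3,E, sqrt( 10),22/5,7, 39/pi, 63*sqrt( 2 )/2 , 30 * sqrt( 3) ] 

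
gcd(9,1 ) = 1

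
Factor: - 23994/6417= -2^1 *23^(-1)*43^1 = - 86/23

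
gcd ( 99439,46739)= 1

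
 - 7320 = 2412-9732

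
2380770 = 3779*630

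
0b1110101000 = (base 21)22c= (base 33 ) sc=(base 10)936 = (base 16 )3A8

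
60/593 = 60/593 = 0.10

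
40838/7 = 5834 = 5834.00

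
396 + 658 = 1054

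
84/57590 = 42/28795 = 0.00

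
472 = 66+406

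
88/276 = 22/69  =  0.32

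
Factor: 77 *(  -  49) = -7^3  *11^1 = -3773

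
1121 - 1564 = -443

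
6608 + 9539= 16147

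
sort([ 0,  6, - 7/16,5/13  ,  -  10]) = [ - 10, - 7/16, 0,5/13, 6]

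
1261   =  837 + 424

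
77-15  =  62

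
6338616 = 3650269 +2688347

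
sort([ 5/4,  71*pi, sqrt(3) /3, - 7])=[- 7, sqrt (3) /3,5/4, 71 * pi] 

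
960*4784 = 4592640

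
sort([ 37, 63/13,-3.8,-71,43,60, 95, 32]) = [ - 71 , - 3.8,  63/13,32,37,43,  60,95]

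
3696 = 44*84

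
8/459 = 8/459  =  0.02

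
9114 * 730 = 6653220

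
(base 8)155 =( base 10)109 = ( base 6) 301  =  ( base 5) 414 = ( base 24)4d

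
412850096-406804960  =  6045136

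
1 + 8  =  9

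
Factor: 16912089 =3^2*1879121^1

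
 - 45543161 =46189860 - 91733021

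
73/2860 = 73/2860=0.03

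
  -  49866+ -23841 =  - 73707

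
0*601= 0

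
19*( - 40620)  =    -  771780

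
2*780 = 1560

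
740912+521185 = 1262097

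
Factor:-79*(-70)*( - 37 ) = - 204610 = -2^1 *5^1*7^1 * 37^1*79^1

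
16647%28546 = 16647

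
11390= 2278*5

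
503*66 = 33198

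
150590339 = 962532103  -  811941764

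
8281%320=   281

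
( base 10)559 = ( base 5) 4214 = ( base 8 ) 1057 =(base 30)IJ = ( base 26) LD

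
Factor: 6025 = 5^2 * 241^1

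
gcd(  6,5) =1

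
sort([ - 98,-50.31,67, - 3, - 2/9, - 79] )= [ - 98 ,-79 , - 50.31,  -  3, - 2/9,67 ] 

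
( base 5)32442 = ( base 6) 14223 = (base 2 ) 100011000111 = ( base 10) 2247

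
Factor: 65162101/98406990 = 2^ ( - 1 )*3^ ( - 2)*5^ ( - 1 )*11^( - 1)*29^1*99401^ ( - 1)*2246969^1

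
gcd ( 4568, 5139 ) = 571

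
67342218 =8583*7846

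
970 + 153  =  1123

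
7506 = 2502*3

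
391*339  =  132549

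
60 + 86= 146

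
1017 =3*339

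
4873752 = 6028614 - 1154862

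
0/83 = 0 = 0.00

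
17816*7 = 124712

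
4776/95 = 50+26/95 =50.27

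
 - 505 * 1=  -  505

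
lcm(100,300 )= 300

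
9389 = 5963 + 3426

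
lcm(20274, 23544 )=729864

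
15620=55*284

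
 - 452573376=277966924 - 730540300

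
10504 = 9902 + 602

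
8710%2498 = 1216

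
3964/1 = 3964 = 3964.00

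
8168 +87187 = 95355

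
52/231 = 52/231=0.23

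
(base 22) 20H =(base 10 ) 985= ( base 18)30D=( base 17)36g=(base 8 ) 1731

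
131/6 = 131/6  =  21.83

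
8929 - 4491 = 4438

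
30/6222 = 5/1037 =0.00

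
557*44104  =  24565928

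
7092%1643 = 520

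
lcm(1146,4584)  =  4584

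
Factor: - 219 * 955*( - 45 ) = 9411525 = 3^3*5^2 * 73^1*191^1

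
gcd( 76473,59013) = 9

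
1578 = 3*526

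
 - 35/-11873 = 35/11873 = 0.00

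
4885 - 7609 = -2724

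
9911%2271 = 827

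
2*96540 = 193080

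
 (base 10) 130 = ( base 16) 82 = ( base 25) 55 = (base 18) 74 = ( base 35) 3P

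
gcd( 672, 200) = 8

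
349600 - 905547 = -555947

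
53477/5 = 10695 + 2/5  =  10695.40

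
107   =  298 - 191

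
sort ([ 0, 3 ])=[ 0, 3]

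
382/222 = 191/111 = 1.72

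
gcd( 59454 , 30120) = 6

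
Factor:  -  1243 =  - 11^1*113^1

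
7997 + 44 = 8041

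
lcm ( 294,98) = 294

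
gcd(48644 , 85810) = 2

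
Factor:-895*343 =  - 5^1*7^3*179^1 = -306985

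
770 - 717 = 53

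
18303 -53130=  - 34827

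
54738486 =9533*5742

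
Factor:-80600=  - 2^3*5^2 * 13^1*31^1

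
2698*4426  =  11941348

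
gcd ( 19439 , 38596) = 1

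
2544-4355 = -1811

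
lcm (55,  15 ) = 165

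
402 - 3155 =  - 2753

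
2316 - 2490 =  - 174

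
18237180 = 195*93524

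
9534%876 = 774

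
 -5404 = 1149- 6553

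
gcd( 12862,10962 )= 2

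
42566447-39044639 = 3521808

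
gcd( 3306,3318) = 6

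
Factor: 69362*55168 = 3826562816 = 2^8 * 79^1*431^1 * 439^1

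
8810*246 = 2167260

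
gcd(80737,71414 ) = 1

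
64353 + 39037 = 103390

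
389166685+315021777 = 704188462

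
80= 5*16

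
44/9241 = 44/9241 = 0.00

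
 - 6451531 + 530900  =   - 5920631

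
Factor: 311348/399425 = 2^2*5^(- 2)*13^( - 1 )*277^1*281^1*1229^( - 1 ) 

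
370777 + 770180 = 1140957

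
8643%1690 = 193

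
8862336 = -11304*(  -  784 )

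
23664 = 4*5916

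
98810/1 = 98810 = 98810.00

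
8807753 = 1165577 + 7642176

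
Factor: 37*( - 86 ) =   -  3182  =  - 2^1*37^1*43^1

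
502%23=19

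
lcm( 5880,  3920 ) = 11760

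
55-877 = - 822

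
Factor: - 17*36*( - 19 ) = 11628= 2^2 *3^2 * 17^1 *19^1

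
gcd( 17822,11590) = 38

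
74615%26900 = 20815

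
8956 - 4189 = 4767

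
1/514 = 1/514 = 0.00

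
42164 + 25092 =67256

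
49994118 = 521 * 95958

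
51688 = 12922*4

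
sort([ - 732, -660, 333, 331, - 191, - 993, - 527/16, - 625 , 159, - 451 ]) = [ - 993, - 732, - 660, - 625,-451, - 191, - 527/16,  159,331 , 333 ]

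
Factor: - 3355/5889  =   - 3^ ( - 1 )*5^1*11^1*13^( - 1 )*61^1* 151^ ( - 1 ) 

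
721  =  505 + 216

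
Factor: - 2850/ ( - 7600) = 3/8=2^( - 3)*3^1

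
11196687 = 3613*3099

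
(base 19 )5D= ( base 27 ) 40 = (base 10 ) 108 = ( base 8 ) 154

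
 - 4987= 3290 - 8277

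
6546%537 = 102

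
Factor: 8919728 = 2^4*557483^1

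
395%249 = 146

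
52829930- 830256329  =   - 777426399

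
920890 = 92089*10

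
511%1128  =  511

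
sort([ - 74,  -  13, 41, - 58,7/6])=[-74,-58,-13,7/6,41] 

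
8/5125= 8/5125 = 0.00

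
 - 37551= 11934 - 49485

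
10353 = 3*3451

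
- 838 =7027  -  7865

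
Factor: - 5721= - 3^1 * 1907^1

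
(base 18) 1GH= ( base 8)1165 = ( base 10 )629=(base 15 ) 2be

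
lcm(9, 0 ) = 0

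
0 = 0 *972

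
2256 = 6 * 376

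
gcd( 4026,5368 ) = 1342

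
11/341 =1/31 = 0.03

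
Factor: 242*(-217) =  - 52514 = - 2^1*7^1*11^2*31^1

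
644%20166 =644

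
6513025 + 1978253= 8491278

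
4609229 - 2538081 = 2071148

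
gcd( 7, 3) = 1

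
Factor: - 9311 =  - 9311^1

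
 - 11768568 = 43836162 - 55604730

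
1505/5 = 301 = 301.00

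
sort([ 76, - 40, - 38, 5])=[ - 40, - 38, 5, 76]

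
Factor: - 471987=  - 3^4* 5827^1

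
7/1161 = 7/1161=0.01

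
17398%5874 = 5650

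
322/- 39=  - 9 + 29/39 = -8.26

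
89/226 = 89/226 = 0.39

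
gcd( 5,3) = 1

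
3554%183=77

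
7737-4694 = 3043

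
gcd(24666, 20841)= 3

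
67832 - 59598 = 8234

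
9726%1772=866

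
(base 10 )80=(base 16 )50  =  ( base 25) 35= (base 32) 2G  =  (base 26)32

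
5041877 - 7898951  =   -2857074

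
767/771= 767/771 = 0.99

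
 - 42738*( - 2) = 85476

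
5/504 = 5/504 = 0.01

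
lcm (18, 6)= 18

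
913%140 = 73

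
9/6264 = 1/696 =0.00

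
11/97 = 11/97 = 0.11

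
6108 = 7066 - 958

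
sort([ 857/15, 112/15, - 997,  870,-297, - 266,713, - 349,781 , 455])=[ - 997, - 349 , - 297,-266, 112/15,857/15 , 455,713,781,870 ]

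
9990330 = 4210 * 2373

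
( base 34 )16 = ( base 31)19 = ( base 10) 40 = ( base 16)28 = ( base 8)50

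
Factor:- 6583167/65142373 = - 3^3*79^( - 1 )*157^1*233^( - 1)*1553^1*3539^( - 1)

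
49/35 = 1 + 2/5 =1.40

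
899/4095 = 899/4095 = 0.22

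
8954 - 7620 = 1334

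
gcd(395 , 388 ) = 1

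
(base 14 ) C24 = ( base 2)100101010000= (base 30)2JE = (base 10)2384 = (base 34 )224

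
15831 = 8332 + 7499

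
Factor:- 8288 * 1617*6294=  -84350274624 = - 2^6*  3^2*7^3 * 11^1*37^1 * 1049^1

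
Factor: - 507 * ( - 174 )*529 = 2^1*3^2*13^2*23^2 * 29^1=46667322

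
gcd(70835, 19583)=1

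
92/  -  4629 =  - 1 + 4537/4629 = - 0.02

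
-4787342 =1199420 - 5986762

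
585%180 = 45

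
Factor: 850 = 2^1*5^2*17^1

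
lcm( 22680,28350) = 113400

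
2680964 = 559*4796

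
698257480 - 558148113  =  140109367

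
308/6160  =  1/20 = 0.05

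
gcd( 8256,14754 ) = 6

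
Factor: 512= 2^9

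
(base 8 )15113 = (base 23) cgf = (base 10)6731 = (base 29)803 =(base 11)506A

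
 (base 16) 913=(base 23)490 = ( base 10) 2323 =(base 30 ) 2HD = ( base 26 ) 3b9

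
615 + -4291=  - 3676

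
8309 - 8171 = 138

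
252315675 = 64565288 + 187750387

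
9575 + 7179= 16754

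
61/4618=61/4618 = 0.01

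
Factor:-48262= - 2^1 *59^1 * 409^1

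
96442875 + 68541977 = 164984852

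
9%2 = 1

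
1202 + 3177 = 4379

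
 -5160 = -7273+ 2113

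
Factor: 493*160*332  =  26188160 =2^7 * 5^1*17^1  *  29^1* 83^1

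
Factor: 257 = 257^1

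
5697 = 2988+2709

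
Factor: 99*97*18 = 2^1*3^4*11^1*97^1 = 172854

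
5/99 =5/99 = 0.05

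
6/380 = 3/190= 0.02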